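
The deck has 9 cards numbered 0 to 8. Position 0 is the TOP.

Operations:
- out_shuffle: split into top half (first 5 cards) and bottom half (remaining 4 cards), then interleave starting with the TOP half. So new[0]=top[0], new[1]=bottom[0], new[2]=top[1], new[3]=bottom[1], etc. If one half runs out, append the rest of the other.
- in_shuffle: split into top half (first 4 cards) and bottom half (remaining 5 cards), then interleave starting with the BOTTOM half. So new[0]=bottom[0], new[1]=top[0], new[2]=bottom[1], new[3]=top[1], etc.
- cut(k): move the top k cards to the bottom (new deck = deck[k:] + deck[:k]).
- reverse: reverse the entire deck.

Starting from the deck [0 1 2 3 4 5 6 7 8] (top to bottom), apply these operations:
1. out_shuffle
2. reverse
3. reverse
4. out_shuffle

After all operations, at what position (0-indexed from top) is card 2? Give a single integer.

Answer: 8

Derivation:
After op 1 (out_shuffle): [0 5 1 6 2 7 3 8 4]
After op 2 (reverse): [4 8 3 7 2 6 1 5 0]
After op 3 (reverse): [0 5 1 6 2 7 3 8 4]
After op 4 (out_shuffle): [0 7 5 3 1 8 6 4 2]
Card 2 is at position 8.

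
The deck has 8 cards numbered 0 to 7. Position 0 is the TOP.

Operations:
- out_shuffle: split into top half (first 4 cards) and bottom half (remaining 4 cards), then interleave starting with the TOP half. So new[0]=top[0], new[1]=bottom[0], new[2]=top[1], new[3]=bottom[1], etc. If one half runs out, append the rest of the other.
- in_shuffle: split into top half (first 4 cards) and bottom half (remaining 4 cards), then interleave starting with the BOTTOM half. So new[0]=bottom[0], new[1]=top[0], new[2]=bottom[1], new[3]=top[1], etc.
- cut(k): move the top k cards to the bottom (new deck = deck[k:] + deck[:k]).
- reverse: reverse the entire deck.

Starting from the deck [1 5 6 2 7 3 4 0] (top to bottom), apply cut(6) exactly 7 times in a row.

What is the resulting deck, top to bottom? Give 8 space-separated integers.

Answer: 6 2 7 3 4 0 1 5

Derivation:
After op 1 (cut(6)): [4 0 1 5 6 2 7 3]
After op 2 (cut(6)): [7 3 4 0 1 5 6 2]
After op 3 (cut(6)): [6 2 7 3 4 0 1 5]
After op 4 (cut(6)): [1 5 6 2 7 3 4 0]
After op 5 (cut(6)): [4 0 1 5 6 2 7 3]
After op 6 (cut(6)): [7 3 4 0 1 5 6 2]
After op 7 (cut(6)): [6 2 7 3 4 0 1 5]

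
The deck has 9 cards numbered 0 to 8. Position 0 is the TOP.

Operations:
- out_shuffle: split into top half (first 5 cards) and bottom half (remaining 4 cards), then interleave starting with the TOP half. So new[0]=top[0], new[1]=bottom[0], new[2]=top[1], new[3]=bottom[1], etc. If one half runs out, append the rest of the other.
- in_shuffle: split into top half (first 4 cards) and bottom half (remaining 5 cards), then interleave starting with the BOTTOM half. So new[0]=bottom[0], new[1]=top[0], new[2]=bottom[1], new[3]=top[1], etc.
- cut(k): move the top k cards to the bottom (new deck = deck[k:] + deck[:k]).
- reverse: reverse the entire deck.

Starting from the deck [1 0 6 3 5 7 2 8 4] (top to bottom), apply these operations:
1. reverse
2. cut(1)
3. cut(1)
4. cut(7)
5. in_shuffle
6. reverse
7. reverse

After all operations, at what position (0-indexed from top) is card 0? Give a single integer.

Answer: 6

Derivation:
After op 1 (reverse): [4 8 2 7 5 3 6 0 1]
After op 2 (cut(1)): [8 2 7 5 3 6 0 1 4]
After op 3 (cut(1)): [2 7 5 3 6 0 1 4 8]
After op 4 (cut(7)): [4 8 2 7 5 3 6 0 1]
After op 5 (in_shuffle): [5 4 3 8 6 2 0 7 1]
After op 6 (reverse): [1 7 0 2 6 8 3 4 5]
After op 7 (reverse): [5 4 3 8 6 2 0 7 1]
Card 0 is at position 6.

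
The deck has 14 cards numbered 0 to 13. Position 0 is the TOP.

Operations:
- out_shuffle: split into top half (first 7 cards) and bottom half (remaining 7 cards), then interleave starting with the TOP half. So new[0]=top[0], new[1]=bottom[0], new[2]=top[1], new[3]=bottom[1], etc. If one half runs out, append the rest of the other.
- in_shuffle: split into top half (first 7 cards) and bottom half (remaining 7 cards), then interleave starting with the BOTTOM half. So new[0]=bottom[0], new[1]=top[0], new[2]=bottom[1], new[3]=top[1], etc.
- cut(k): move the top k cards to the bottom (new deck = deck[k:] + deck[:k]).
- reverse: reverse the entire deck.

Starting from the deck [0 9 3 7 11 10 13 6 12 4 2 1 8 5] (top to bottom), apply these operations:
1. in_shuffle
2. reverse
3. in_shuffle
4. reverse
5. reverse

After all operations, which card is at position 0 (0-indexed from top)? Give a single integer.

Answer: 2

Derivation:
After op 1 (in_shuffle): [6 0 12 9 4 3 2 7 1 11 8 10 5 13]
After op 2 (reverse): [13 5 10 8 11 1 7 2 3 4 9 12 0 6]
After op 3 (in_shuffle): [2 13 3 5 4 10 9 8 12 11 0 1 6 7]
After op 4 (reverse): [7 6 1 0 11 12 8 9 10 4 5 3 13 2]
After op 5 (reverse): [2 13 3 5 4 10 9 8 12 11 0 1 6 7]
Position 0: card 2.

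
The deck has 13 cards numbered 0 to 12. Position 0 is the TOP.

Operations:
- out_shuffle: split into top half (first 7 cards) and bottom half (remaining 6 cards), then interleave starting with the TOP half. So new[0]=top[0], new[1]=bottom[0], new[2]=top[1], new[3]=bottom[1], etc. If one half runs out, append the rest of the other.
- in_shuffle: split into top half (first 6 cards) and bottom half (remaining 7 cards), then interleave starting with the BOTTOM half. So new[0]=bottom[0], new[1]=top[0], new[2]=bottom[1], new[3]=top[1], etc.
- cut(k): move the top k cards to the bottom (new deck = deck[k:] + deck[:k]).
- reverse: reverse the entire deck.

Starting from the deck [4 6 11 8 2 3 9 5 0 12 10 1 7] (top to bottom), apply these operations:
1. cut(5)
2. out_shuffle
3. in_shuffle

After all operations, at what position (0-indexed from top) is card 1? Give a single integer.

Answer: 12

Derivation:
After op 1 (cut(5)): [3 9 5 0 12 10 1 7 4 6 11 8 2]
After op 2 (out_shuffle): [3 7 9 4 5 6 0 11 12 8 10 2 1]
After op 3 (in_shuffle): [0 3 11 7 12 9 8 4 10 5 2 6 1]
Card 1 is at position 12.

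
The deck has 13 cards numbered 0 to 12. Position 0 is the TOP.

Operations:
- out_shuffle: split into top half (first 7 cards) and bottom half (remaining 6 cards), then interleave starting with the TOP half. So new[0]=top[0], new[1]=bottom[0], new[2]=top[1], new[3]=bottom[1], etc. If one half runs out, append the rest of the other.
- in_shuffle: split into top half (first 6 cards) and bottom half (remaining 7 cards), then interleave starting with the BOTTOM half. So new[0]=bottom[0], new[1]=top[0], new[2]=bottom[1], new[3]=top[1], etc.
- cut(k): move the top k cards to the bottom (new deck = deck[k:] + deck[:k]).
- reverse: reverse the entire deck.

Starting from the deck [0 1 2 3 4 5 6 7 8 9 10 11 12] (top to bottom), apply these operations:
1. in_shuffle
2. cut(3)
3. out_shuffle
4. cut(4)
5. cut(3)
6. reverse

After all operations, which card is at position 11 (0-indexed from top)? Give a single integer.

Answer: 3

Derivation:
After op 1 (in_shuffle): [6 0 7 1 8 2 9 3 10 4 11 5 12]
After op 2 (cut(3)): [1 8 2 9 3 10 4 11 5 12 6 0 7]
After op 3 (out_shuffle): [1 11 8 5 2 12 9 6 3 0 10 7 4]
After op 4 (cut(4)): [2 12 9 6 3 0 10 7 4 1 11 8 5]
After op 5 (cut(3)): [6 3 0 10 7 4 1 11 8 5 2 12 9]
After op 6 (reverse): [9 12 2 5 8 11 1 4 7 10 0 3 6]
Position 11: card 3.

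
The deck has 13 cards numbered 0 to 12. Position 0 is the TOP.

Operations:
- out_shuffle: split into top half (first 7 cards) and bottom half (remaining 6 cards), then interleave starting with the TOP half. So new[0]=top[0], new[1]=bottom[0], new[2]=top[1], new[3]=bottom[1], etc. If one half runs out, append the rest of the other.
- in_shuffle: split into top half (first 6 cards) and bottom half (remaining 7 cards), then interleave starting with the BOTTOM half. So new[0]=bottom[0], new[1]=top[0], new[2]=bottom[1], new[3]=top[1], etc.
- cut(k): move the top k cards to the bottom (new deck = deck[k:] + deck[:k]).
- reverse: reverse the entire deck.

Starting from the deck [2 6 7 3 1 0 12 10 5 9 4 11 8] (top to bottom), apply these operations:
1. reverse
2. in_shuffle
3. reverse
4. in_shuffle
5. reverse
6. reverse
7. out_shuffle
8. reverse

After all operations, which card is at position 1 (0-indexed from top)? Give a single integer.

After op 1 (reverse): [8 11 4 9 5 10 12 0 1 3 7 6 2]
After op 2 (in_shuffle): [12 8 0 11 1 4 3 9 7 5 6 10 2]
After op 3 (reverse): [2 10 6 5 7 9 3 4 1 11 0 8 12]
After op 4 (in_shuffle): [3 2 4 10 1 6 11 5 0 7 8 9 12]
After op 5 (reverse): [12 9 8 7 0 5 11 6 1 10 4 2 3]
After op 6 (reverse): [3 2 4 10 1 6 11 5 0 7 8 9 12]
After op 7 (out_shuffle): [3 5 2 0 4 7 10 8 1 9 6 12 11]
After op 8 (reverse): [11 12 6 9 1 8 10 7 4 0 2 5 3]
Position 1: card 12.

Answer: 12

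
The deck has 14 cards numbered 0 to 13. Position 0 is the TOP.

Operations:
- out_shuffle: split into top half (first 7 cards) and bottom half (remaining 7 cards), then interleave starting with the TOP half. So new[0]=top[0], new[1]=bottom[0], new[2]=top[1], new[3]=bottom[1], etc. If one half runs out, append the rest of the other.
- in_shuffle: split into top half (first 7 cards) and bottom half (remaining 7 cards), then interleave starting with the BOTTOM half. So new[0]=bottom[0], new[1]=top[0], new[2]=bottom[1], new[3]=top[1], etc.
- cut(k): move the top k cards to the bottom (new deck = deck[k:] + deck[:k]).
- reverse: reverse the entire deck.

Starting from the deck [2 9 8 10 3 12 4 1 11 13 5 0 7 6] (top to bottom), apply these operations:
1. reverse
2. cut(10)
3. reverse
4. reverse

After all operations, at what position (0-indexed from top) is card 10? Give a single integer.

Answer: 0

Derivation:
After op 1 (reverse): [6 7 0 5 13 11 1 4 12 3 10 8 9 2]
After op 2 (cut(10)): [10 8 9 2 6 7 0 5 13 11 1 4 12 3]
After op 3 (reverse): [3 12 4 1 11 13 5 0 7 6 2 9 8 10]
After op 4 (reverse): [10 8 9 2 6 7 0 5 13 11 1 4 12 3]
Card 10 is at position 0.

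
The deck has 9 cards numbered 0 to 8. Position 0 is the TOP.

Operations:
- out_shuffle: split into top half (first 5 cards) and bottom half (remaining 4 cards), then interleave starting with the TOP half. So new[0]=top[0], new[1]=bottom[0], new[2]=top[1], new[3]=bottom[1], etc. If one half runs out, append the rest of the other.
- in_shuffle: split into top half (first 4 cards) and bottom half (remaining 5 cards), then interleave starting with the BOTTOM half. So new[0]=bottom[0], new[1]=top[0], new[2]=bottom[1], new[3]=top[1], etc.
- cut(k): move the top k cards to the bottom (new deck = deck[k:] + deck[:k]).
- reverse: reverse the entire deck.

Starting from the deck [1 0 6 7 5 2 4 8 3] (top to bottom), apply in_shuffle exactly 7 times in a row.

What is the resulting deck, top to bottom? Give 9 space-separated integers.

After op 1 (in_shuffle): [5 1 2 0 4 6 8 7 3]
After op 2 (in_shuffle): [4 5 6 1 8 2 7 0 3]
After op 3 (in_shuffle): [8 4 2 5 7 6 0 1 3]
After op 4 (in_shuffle): [7 8 6 4 0 2 1 5 3]
After op 5 (in_shuffle): [0 7 2 8 1 6 5 4 3]
After op 6 (in_shuffle): [1 0 6 7 5 2 4 8 3]
After op 7 (in_shuffle): [5 1 2 0 4 6 8 7 3]

Answer: 5 1 2 0 4 6 8 7 3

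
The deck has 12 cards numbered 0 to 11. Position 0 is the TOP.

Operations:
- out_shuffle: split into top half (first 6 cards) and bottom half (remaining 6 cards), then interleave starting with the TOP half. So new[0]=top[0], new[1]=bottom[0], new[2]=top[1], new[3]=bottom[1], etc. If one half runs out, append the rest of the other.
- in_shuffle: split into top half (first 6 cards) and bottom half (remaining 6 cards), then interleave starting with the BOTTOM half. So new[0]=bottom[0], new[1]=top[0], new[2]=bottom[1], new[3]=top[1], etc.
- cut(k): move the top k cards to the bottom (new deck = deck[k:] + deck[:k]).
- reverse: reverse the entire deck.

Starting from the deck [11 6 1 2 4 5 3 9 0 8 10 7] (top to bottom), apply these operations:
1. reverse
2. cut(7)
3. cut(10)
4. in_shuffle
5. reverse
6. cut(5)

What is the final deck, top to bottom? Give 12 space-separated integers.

Answer: 8 4 10 5 7 3 11 6 9 1 0 2

Derivation:
After op 1 (reverse): [7 10 8 0 9 3 5 4 2 1 6 11]
After op 2 (cut(7)): [4 2 1 6 11 7 10 8 0 9 3 5]
After op 3 (cut(10)): [3 5 4 2 1 6 11 7 10 8 0 9]
After op 4 (in_shuffle): [11 3 7 5 10 4 8 2 0 1 9 6]
After op 5 (reverse): [6 9 1 0 2 8 4 10 5 7 3 11]
After op 6 (cut(5)): [8 4 10 5 7 3 11 6 9 1 0 2]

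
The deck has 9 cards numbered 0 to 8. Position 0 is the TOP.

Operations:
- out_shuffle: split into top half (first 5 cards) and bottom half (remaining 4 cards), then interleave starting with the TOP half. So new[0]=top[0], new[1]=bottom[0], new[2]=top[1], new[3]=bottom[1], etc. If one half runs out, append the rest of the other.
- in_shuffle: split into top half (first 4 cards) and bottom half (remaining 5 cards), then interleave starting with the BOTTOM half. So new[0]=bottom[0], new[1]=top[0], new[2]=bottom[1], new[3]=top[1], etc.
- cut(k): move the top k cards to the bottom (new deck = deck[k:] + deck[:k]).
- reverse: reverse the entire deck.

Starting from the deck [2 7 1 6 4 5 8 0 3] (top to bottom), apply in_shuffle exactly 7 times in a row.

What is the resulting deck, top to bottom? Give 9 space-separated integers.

Answer: 4 2 5 7 8 1 0 6 3

Derivation:
After op 1 (in_shuffle): [4 2 5 7 8 1 0 6 3]
After op 2 (in_shuffle): [8 4 1 2 0 5 6 7 3]
After op 3 (in_shuffle): [0 8 5 4 6 1 7 2 3]
After op 4 (in_shuffle): [6 0 1 8 7 5 2 4 3]
After op 5 (in_shuffle): [7 6 5 0 2 1 4 8 3]
After op 6 (in_shuffle): [2 7 1 6 4 5 8 0 3]
After op 7 (in_shuffle): [4 2 5 7 8 1 0 6 3]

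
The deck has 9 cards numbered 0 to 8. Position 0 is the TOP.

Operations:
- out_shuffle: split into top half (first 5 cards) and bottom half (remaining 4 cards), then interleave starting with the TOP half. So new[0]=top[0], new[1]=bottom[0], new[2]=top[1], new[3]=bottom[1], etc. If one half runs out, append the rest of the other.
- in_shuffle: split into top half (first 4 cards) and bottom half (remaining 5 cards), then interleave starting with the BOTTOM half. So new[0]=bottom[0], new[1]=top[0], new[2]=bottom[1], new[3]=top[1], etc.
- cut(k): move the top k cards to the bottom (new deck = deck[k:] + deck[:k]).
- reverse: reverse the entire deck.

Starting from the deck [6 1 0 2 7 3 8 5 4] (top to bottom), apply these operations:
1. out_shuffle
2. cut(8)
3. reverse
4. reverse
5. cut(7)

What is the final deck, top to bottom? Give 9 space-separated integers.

Answer: 2 4 7 6 3 1 8 0 5

Derivation:
After op 1 (out_shuffle): [6 3 1 8 0 5 2 4 7]
After op 2 (cut(8)): [7 6 3 1 8 0 5 2 4]
After op 3 (reverse): [4 2 5 0 8 1 3 6 7]
After op 4 (reverse): [7 6 3 1 8 0 5 2 4]
After op 5 (cut(7)): [2 4 7 6 3 1 8 0 5]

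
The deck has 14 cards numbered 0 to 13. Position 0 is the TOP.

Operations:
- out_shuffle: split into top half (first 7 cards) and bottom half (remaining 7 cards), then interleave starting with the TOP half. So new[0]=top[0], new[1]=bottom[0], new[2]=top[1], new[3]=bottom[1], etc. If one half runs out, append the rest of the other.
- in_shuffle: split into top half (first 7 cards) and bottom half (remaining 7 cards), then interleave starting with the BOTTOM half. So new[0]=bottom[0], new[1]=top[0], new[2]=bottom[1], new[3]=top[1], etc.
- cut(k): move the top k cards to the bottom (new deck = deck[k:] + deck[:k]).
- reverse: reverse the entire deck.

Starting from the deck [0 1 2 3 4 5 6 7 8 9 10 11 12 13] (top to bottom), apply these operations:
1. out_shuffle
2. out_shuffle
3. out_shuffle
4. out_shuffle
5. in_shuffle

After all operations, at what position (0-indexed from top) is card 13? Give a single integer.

After op 1 (out_shuffle): [0 7 1 8 2 9 3 10 4 11 5 12 6 13]
After op 2 (out_shuffle): [0 10 7 4 1 11 8 5 2 12 9 6 3 13]
After op 3 (out_shuffle): [0 5 10 2 7 12 4 9 1 6 11 3 8 13]
After op 4 (out_shuffle): [0 9 5 1 10 6 2 11 7 3 12 8 4 13]
After op 5 (in_shuffle): [11 0 7 9 3 5 12 1 8 10 4 6 13 2]
Card 13 is at position 12.

Answer: 12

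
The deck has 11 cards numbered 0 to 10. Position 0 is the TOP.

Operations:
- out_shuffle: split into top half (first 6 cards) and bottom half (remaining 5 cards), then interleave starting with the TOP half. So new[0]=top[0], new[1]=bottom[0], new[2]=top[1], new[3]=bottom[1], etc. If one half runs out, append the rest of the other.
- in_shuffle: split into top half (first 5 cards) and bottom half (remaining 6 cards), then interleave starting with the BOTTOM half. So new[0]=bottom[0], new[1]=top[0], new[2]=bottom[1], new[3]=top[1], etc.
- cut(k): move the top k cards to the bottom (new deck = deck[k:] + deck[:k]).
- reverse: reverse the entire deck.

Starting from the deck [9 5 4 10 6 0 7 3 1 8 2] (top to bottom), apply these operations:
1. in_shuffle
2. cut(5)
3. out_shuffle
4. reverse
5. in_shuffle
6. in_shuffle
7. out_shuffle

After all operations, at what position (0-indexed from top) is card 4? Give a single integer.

After op 1 (in_shuffle): [0 9 7 5 3 4 1 10 8 6 2]
After op 2 (cut(5)): [4 1 10 8 6 2 0 9 7 5 3]
After op 3 (out_shuffle): [4 0 1 9 10 7 8 5 6 3 2]
After op 4 (reverse): [2 3 6 5 8 7 10 9 1 0 4]
After op 5 (in_shuffle): [7 2 10 3 9 6 1 5 0 8 4]
After op 6 (in_shuffle): [6 7 1 2 5 10 0 3 8 9 4]
After op 7 (out_shuffle): [6 0 7 3 1 8 2 9 5 4 10]
Card 4 is at position 9.

Answer: 9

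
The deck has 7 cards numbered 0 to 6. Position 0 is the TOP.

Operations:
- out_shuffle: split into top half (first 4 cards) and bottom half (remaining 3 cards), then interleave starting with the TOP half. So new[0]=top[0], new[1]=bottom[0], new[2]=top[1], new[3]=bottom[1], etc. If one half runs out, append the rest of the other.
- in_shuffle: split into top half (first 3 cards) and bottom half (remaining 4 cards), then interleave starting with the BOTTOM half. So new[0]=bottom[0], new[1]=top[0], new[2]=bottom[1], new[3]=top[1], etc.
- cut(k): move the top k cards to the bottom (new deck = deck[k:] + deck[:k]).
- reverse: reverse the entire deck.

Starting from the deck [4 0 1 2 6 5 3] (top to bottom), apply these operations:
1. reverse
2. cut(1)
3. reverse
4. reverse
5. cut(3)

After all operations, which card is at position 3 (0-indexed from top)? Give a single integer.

After op 1 (reverse): [3 5 6 2 1 0 4]
After op 2 (cut(1)): [5 6 2 1 0 4 3]
After op 3 (reverse): [3 4 0 1 2 6 5]
After op 4 (reverse): [5 6 2 1 0 4 3]
After op 5 (cut(3)): [1 0 4 3 5 6 2]
Position 3: card 3.

Answer: 3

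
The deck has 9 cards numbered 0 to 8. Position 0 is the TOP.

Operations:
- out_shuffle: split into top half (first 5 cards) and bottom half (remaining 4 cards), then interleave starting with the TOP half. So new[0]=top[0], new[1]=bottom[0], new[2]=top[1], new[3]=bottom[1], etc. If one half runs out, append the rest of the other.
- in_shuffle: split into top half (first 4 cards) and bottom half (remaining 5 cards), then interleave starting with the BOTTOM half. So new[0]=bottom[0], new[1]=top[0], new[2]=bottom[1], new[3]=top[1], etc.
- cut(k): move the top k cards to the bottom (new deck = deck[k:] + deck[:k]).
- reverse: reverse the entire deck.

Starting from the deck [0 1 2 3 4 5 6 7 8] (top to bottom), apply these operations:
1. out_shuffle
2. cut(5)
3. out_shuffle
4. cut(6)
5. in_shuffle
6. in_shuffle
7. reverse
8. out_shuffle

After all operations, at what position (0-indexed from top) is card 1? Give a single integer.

After op 1 (out_shuffle): [0 5 1 6 2 7 3 8 4]
After op 2 (cut(5)): [7 3 8 4 0 5 1 6 2]
After op 3 (out_shuffle): [7 5 3 1 8 6 4 2 0]
After op 4 (cut(6)): [4 2 0 7 5 3 1 8 6]
After op 5 (in_shuffle): [5 4 3 2 1 0 8 7 6]
After op 6 (in_shuffle): [1 5 0 4 8 3 7 2 6]
After op 7 (reverse): [6 2 7 3 8 4 0 5 1]
After op 8 (out_shuffle): [6 4 2 0 7 5 3 1 8]
Card 1 is at position 7.

Answer: 7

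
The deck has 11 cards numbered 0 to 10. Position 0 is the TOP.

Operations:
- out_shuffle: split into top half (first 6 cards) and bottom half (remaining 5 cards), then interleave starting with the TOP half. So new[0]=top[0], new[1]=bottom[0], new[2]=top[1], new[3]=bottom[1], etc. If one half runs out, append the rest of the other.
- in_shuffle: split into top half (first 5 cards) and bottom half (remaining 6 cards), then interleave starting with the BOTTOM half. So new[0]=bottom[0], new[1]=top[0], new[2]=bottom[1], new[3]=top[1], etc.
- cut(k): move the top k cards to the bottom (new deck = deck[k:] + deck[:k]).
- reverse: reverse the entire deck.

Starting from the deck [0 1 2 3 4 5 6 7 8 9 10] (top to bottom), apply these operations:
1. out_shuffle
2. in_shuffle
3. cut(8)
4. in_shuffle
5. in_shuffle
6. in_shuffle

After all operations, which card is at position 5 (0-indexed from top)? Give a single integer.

After op 1 (out_shuffle): [0 6 1 7 2 8 3 9 4 10 5]
After op 2 (in_shuffle): [8 0 3 6 9 1 4 7 10 2 5]
After op 3 (cut(8)): [10 2 5 8 0 3 6 9 1 4 7]
After op 4 (in_shuffle): [3 10 6 2 9 5 1 8 4 0 7]
After op 5 (in_shuffle): [5 3 1 10 8 6 4 2 0 9 7]
After op 6 (in_shuffle): [6 5 4 3 2 1 0 10 9 8 7]
Position 5: card 1.

Answer: 1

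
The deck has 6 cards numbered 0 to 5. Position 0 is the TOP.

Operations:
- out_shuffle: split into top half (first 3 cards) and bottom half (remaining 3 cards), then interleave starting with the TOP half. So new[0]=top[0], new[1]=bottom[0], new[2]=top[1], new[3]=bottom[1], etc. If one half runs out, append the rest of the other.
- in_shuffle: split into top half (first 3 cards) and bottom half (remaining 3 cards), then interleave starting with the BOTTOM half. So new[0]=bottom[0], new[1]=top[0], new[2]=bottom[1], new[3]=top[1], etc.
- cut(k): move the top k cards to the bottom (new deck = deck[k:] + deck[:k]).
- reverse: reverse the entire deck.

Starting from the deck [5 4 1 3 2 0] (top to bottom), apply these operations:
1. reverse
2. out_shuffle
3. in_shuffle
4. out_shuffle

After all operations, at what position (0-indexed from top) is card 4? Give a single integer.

After op 1 (reverse): [0 2 3 1 4 5]
After op 2 (out_shuffle): [0 1 2 4 3 5]
After op 3 (in_shuffle): [4 0 3 1 5 2]
After op 4 (out_shuffle): [4 1 0 5 3 2]
Card 4 is at position 0.

Answer: 0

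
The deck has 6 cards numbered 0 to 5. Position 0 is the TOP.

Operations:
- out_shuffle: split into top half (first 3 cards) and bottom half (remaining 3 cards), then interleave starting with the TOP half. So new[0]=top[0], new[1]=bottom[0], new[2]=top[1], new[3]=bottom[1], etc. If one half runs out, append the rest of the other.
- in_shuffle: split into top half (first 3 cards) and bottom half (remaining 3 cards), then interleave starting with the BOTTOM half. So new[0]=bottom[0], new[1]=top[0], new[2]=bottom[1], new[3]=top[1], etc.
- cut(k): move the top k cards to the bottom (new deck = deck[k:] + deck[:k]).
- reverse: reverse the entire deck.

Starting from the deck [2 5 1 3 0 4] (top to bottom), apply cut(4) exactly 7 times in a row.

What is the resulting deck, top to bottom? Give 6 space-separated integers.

Answer: 0 4 2 5 1 3

Derivation:
After op 1 (cut(4)): [0 4 2 5 1 3]
After op 2 (cut(4)): [1 3 0 4 2 5]
After op 3 (cut(4)): [2 5 1 3 0 4]
After op 4 (cut(4)): [0 4 2 5 1 3]
After op 5 (cut(4)): [1 3 0 4 2 5]
After op 6 (cut(4)): [2 5 1 3 0 4]
After op 7 (cut(4)): [0 4 2 5 1 3]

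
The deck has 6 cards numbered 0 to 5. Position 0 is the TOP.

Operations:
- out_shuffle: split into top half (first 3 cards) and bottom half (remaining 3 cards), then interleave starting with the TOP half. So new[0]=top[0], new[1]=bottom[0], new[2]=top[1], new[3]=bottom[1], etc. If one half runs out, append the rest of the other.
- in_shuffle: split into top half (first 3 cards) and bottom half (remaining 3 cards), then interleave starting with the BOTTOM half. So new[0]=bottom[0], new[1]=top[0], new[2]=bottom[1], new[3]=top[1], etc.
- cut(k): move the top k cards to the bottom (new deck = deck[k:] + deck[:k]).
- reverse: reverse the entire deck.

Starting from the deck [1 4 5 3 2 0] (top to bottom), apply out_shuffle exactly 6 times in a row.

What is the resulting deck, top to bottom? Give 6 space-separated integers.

After op 1 (out_shuffle): [1 3 4 2 5 0]
After op 2 (out_shuffle): [1 2 3 5 4 0]
After op 3 (out_shuffle): [1 5 2 4 3 0]
After op 4 (out_shuffle): [1 4 5 3 2 0]
After op 5 (out_shuffle): [1 3 4 2 5 0]
After op 6 (out_shuffle): [1 2 3 5 4 0]

Answer: 1 2 3 5 4 0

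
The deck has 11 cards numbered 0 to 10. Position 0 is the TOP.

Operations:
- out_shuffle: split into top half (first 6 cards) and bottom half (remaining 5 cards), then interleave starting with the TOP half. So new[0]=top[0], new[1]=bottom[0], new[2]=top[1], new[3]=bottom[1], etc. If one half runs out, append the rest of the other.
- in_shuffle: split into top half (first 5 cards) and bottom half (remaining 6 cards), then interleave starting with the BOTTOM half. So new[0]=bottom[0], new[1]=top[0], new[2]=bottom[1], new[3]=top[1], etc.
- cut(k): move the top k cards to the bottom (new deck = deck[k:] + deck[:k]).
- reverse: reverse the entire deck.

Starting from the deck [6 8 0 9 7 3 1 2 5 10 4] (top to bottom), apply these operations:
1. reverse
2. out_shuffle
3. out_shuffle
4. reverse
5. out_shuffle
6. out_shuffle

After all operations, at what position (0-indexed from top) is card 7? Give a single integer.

After op 1 (reverse): [4 10 5 2 1 3 7 9 0 8 6]
After op 2 (out_shuffle): [4 7 10 9 5 0 2 8 1 6 3]
After op 3 (out_shuffle): [4 2 7 8 10 1 9 6 5 3 0]
After op 4 (reverse): [0 3 5 6 9 1 10 8 7 2 4]
After op 5 (out_shuffle): [0 10 3 8 5 7 6 2 9 4 1]
After op 6 (out_shuffle): [0 6 10 2 3 9 8 4 5 1 7]
Card 7 is at position 10.

Answer: 10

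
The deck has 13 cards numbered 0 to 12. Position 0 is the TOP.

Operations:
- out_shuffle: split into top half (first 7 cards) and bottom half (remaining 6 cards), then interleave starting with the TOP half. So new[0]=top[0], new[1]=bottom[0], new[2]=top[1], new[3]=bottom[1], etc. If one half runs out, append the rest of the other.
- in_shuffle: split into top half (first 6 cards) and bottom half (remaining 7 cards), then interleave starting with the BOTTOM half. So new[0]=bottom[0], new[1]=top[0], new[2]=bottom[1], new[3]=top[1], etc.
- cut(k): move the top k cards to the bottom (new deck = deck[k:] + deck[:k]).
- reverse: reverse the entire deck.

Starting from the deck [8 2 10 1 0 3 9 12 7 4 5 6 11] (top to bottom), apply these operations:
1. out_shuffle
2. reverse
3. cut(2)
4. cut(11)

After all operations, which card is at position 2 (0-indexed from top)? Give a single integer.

Answer: 3

Derivation:
After op 1 (out_shuffle): [8 12 2 7 10 4 1 5 0 6 3 11 9]
After op 2 (reverse): [9 11 3 6 0 5 1 4 10 7 2 12 8]
After op 3 (cut(2)): [3 6 0 5 1 4 10 7 2 12 8 9 11]
After op 4 (cut(11)): [9 11 3 6 0 5 1 4 10 7 2 12 8]
Position 2: card 3.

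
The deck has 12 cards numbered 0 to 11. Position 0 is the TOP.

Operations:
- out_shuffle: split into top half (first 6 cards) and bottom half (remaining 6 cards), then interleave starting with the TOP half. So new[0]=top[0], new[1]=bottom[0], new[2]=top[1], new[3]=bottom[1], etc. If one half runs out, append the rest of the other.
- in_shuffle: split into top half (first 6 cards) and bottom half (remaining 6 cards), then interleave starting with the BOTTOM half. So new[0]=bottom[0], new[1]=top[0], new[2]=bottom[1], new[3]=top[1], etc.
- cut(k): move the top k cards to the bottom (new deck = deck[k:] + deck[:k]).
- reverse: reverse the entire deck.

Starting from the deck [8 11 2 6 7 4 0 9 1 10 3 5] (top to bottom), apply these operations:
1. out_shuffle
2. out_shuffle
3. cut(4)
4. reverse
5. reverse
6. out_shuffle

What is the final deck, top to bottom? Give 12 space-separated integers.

After op 1 (out_shuffle): [8 0 11 9 2 1 6 10 7 3 4 5]
After op 2 (out_shuffle): [8 6 0 10 11 7 9 3 2 4 1 5]
After op 3 (cut(4)): [11 7 9 3 2 4 1 5 8 6 0 10]
After op 4 (reverse): [10 0 6 8 5 1 4 2 3 9 7 11]
After op 5 (reverse): [11 7 9 3 2 4 1 5 8 6 0 10]
After op 6 (out_shuffle): [11 1 7 5 9 8 3 6 2 0 4 10]

Answer: 11 1 7 5 9 8 3 6 2 0 4 10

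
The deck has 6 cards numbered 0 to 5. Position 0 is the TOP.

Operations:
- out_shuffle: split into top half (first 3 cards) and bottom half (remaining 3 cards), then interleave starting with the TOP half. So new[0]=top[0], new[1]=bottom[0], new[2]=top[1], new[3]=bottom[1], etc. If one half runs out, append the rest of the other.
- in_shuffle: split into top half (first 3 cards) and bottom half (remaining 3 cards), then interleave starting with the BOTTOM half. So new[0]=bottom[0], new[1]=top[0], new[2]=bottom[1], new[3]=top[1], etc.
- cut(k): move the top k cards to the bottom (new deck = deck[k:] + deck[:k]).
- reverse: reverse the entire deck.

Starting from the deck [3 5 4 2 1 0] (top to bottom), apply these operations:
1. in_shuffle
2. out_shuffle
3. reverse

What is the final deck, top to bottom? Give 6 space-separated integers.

Answer: 4 1 0 3 5 2

Derivation:
After op 1 (in_shuffle): [2 3 1 5 0 4]
After op 2 (out_shuffle): [2 5 3 0 1 4]
After op 3 (reverse): [4 1 0 3 5 2]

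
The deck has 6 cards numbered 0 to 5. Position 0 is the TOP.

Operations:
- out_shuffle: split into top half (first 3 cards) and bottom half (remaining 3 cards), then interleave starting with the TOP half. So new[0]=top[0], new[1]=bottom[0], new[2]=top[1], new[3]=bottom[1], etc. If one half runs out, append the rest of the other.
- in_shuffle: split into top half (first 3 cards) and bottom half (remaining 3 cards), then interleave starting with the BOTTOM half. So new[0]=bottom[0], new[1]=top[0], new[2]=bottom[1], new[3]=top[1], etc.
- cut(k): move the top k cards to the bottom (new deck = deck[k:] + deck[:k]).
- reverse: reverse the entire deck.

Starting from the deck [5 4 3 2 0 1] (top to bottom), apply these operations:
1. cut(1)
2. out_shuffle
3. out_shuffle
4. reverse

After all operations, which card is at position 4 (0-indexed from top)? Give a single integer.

Answer: 1

Derivation:
After op 1 (cut(1)): [4 3 2 0 1 5]
After op 2 (out_shuffle): [4 0 3 1 2 5]
After op 3 (out_shuffle): [4 1 0 2 3 5]
After op 4 (reverse): [5 3 2 0 1 4]
Position 4: card 1.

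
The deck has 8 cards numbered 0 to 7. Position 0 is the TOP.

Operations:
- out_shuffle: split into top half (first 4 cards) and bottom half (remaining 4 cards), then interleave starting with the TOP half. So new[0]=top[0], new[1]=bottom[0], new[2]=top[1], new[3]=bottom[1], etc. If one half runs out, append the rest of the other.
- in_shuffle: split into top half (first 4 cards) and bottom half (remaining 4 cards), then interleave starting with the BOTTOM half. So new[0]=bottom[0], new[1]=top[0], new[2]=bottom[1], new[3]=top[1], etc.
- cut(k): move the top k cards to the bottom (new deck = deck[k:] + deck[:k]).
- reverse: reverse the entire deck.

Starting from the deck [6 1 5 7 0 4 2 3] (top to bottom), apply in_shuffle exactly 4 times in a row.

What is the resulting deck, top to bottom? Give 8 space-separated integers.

After op 1 (in_shuffle): [0 6 4 1 2 5 3 7]
After op 2 (in_shuffle): [2 0 5 6 3 4 7 1]
After op 3 (in_shuffle): [3 2 4 0 7 5 1 6]
After op 4 (in_shuffle): [7 3 5 2 1 4 6 0]

Answer: 7 3 5 2 1 4 6 0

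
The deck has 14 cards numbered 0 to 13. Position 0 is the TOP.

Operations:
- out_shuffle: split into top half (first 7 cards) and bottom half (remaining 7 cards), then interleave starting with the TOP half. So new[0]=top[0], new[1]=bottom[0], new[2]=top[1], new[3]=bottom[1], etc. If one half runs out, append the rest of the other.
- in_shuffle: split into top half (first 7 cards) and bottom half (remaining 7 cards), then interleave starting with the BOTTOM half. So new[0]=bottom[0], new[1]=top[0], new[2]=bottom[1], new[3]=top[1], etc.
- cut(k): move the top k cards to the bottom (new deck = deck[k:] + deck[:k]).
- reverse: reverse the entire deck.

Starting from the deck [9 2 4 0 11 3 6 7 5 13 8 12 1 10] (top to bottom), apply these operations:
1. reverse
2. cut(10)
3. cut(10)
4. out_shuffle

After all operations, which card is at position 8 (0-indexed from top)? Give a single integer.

Answer: 0

Derivation:
After op 1 (reverse): [10 1 12 8 13 5 7 6 3 11 0 4 2 9]
After op 2 (cut(10)): [0 4 2 9 10 1 12 8 13 5 7 6 3 11]
After op 3 (cut(10)): [7 6 3 11 0 4 2 9 10 1 12 8 13 5]
After op 4 (out_shuffle): [7 9 6 10 3 1 11 12 0 8 4 13 2 5]
Position 8: card 0.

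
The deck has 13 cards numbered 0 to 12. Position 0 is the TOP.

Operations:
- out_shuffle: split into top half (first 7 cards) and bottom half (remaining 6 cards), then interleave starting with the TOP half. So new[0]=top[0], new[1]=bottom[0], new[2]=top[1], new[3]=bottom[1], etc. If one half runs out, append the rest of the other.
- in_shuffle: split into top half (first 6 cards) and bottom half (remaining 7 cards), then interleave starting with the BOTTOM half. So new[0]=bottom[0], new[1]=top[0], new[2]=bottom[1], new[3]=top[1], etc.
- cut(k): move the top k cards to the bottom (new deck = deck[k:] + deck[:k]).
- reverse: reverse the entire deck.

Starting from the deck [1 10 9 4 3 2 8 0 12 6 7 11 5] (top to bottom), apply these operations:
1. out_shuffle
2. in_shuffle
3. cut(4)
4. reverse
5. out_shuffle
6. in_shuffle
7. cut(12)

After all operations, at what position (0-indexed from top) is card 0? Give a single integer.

After op 1 (out_shuffle): [1 0 10 12 9 6 4 7 3 11 2 5 8]
After op 2 (in_shuffle): [4 1 7 0 3 10 11 12 2 9 5 6 8]
After op 3 (cut(4)): [3 10 11 12 2 9 5 6 8 4 1 7 0]
After op 4 (reverse): [0 7 1 4 8 6 5 9 2 12 11 10 3]
After op 5 (out_shuffle): [0 9 7 2 1 12 4 11 8 10 6 3 5]
After op 6 (in_shuffle): [4 0 11 9 8 7 10 2 6 1 3 12 5]
After op 7 (cut(12)): [5 4 0 11 9 8 7 10 2 6 1 3 12]
Card 0 is at position 2.

Answer: 2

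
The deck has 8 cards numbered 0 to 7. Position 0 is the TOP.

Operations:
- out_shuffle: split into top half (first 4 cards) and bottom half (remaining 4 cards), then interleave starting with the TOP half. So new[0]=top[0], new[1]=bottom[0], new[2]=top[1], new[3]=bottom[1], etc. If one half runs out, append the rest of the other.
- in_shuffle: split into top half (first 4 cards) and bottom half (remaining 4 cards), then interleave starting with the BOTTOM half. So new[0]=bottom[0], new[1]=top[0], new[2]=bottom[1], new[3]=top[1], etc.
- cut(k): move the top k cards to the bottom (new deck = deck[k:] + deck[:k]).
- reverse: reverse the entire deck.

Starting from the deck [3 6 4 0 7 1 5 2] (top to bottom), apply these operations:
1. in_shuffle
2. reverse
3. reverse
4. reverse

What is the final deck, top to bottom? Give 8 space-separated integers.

Answer: 0 2 4 5 6 1 3 7

Derivation:
After op 1 (in_shuffle): [7 3 1 6 5 4 2 0]
After op 2 (reverse): [0 2 4 5 6 1 3 7]
After op 3 (reverse): [7 3 1 6 5 4 2 0]
After op 4 (reverse): [0 2 4 5 6 1 3 7]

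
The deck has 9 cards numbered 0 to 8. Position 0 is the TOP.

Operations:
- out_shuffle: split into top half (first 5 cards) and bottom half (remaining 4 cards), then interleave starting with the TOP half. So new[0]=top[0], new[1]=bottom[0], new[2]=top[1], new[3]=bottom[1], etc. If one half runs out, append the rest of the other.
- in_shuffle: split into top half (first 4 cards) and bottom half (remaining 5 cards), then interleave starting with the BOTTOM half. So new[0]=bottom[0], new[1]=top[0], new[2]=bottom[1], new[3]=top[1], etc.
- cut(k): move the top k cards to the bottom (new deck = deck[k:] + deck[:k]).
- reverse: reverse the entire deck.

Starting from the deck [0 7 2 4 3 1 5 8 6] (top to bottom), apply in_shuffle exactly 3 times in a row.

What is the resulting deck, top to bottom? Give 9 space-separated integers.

After op 1 (in_shuffle): [3 0 1 7 5 2 8 4 6]
After op 2 (in_shuffle): [5 3 2 0 8 1 4 7 6]
After op 3 (in_shuffle): [8 5 1 3 4 2 7 0 6]

Answer: 8 5 1 3 4 2 7 0 6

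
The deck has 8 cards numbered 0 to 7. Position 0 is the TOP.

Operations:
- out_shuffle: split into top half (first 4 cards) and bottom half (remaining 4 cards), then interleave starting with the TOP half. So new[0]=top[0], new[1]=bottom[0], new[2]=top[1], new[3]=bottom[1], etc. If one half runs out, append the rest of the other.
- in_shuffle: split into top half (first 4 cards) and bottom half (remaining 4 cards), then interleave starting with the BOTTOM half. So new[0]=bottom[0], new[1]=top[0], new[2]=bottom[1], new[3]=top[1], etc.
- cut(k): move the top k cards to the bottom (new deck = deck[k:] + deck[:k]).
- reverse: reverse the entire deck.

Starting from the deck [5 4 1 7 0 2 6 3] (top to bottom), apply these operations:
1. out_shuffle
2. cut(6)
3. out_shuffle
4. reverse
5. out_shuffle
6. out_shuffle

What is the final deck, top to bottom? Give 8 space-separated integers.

After op 1 (out_shuffle): [5 0 4 2 1 6 7 3]
After op 2 (cut(6)): [7 3 5 0 4 2 1 6]
After op 3 (out_shuffle): [7 4 3 2 5 1 0 6]
After op 4 (reverse): [6 0 1 5 2 3 4 7]
After op 5 (out_shuffle): [6 2 0 3 1 4 5 7]
After op 6 (out_shuffle): [6 1 2 4 0 5 3 7]

Answer: 6 1 2 4 0 5 3 7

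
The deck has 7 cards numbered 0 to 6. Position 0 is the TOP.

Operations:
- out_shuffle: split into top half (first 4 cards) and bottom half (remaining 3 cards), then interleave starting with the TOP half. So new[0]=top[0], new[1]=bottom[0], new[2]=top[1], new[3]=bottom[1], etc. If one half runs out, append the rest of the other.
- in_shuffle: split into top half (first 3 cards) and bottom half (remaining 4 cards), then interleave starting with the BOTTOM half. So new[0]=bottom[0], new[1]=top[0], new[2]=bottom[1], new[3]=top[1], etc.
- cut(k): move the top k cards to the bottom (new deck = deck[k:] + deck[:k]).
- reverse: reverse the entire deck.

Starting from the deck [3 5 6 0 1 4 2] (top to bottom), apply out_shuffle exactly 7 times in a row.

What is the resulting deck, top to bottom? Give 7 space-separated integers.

Answer: 3 1 5 4 6 2 0

Derivation:
After op 1 (out_shuffle): [3 1 5 4 6 2 0]
After op 2 (out_shuffle): [3 6 1 2 5 0 4]
After op 3 (out_shuffle): [3 5 6 0 1 4 2]
After op 4 (out_shuffle): [3 1 5 4 6 2 0]
After op 5 (out_shuffle): [3 6 1 2 5 0 4]
After op 6 (out_shuffle): [3 5 6 0 1 4 2]
After op 7 (out_shuffle): [3 1 5 4 6 2 0]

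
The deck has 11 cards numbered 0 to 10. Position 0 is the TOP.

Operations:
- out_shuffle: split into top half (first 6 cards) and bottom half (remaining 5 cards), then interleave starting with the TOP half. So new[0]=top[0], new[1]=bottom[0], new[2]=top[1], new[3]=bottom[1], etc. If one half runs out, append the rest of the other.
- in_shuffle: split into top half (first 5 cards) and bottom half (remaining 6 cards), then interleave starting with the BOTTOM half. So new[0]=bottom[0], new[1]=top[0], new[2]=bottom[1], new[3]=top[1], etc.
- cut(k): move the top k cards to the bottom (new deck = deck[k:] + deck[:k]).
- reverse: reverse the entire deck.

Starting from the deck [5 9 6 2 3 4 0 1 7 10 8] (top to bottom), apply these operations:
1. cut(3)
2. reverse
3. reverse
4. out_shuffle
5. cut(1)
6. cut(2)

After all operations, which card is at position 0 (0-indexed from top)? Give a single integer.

After op 1 (cut(3)): [2 3 4 0 1 7 10 8 5 9 6]
After op 2 (reverse): [6 9 5 8 10 7 1 0 4 3 2]
After op 3 (reverse): [2 3 4 0 1 7 10 8 5 9 6]
After op 4 (out_shuffle): [2 10 3 8 4 5 0 9 1 6 7]
After op 5 (cut(1)): [10 3 8 4 5 0 9 1 6 7 2]
After op 6 (cut(2)): [8 4 5 0 9 1 6 7 2 10 3]
Position 0: card 8.

Answer: 8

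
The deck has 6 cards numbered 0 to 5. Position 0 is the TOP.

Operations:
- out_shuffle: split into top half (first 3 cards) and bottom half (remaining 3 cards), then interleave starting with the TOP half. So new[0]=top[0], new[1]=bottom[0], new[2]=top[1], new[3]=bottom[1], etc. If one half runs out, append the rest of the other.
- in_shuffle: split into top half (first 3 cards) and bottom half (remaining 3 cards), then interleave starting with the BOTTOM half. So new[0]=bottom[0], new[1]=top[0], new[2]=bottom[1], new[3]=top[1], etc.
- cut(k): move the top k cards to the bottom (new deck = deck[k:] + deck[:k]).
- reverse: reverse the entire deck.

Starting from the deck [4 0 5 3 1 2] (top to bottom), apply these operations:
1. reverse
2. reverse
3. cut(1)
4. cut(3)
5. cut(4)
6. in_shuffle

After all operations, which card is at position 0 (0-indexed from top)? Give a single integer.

Answer: 2

Derivation:
After op 1 (reverse): [2 1 3 5 0 4]
After op 2 (reverse): [4 0 5 3 1 2]
After op 3 (cut(1)): [0 5 3 1 2 4]
After op 4 (cut(3)): [1 2 4 0 5 3]
After op 5 (cut(4)): [5 3 1 2 4 0]
After op 6 (in_shuffle): [2 5 4 3 0 1]
Position 0: card 2.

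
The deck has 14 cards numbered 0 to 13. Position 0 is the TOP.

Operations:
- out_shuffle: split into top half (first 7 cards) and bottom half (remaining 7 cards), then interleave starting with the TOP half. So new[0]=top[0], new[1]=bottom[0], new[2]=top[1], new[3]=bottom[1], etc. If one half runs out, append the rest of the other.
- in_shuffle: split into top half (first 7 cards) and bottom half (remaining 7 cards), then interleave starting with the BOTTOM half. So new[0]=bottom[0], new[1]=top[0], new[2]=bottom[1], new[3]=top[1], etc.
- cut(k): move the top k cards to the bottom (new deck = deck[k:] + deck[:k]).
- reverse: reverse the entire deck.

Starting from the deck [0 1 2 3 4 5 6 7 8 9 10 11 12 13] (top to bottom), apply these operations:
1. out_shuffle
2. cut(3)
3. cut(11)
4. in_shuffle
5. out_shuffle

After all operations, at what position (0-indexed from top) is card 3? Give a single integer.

After op 1 (out_shuffle): [0 7 1 8 2 9 3 10 4 11 5 12 6 13]
After op 2 (cut(3)): [8 2 9 3 10 4 11 5 12 6 13 0 7 1]
After op 3 (cut(11)): [0 7 1 8 2 9 3 10 4 11 5 12 6 13]
After op 4 (in_shuffle): [10 0 4 7 11 1 5 8 12 2 6 9 13 3]
After op 5 (out_shuffle): [10 8 0 12 4 2 7 6 11 9 1 13 5 3]
Card 3 is at position 13.

Answer: 13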